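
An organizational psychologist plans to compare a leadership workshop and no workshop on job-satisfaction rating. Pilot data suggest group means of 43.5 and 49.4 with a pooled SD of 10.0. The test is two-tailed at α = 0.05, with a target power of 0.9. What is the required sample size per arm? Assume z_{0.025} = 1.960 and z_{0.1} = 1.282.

n = 61 per group

Cohen's d = |M₁ − M₂| / SD_pooled = |43.5 − 49.4| / 10.0 = 5.9 / 10.0 = 0.590.
For two independent groups with equal n: n = 2·((z_{α/2} + z_β) / d)².
z_{α/2} + z_β = 1.960 + 1.282 = 3.242.
n = 2 × (3.242 / 0.590)² = 2 × 5.495² = 2 × 30.19 = 60.4.
Round up to the next whole participant.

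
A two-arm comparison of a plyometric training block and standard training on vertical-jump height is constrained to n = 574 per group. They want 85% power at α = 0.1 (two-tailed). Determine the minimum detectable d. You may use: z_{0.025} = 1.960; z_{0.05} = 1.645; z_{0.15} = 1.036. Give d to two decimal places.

For two independent groups of n = 574 each: d_min = (z_{α/2} + z_β)·√(2/n).
z-sum = 1.645 + 1.036 = 2.681.
d_min = 2.681 × √(2/574) = 2.681 × 0.0590 = 0.158.

d_min ≈ 0.16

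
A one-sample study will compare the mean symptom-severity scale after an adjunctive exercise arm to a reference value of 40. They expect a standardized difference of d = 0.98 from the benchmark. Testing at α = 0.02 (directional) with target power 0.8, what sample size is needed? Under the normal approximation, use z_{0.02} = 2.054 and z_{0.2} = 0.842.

For a one-sample test: n = ((z_{α} + z_β) / d)².
z_{α} + z_β = 2.054 + 0.842 = 2.896.
n = (2.896 / 0.98)² = 2.955² = 8.73.
Round up.

n = 9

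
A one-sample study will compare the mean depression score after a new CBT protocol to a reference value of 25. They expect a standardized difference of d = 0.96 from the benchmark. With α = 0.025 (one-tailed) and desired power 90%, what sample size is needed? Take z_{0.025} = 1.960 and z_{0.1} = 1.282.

For a one-sample test: n = ((z_{α} + z_β) / d)².
z_{α} + z_β = 1.960 + 1.282 = 3.242.
n = (3.242 / 0.96)² = 3.377² = 11.40.
Round up.

n = 12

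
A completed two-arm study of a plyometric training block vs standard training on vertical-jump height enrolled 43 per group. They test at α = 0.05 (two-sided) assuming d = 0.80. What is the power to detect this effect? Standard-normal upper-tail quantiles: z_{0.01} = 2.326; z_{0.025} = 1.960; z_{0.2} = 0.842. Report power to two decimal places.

For two equal groups, power = Φ(d·√(n/2) − z_{α/2}).
d·√(n/2) = 0.80 × √(43/2) = 0.80 × 4.637 = 3.709.
z_β = 3.709 − 1.960 = 1.749.
Power = Φ(1.749) = 0.960.

power ≈ 0.96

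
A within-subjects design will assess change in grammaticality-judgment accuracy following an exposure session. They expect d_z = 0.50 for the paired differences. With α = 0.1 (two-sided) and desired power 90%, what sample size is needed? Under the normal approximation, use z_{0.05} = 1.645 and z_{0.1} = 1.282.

n = 35 pairs

For a paired (one-sample on differences) test: n = ((z_{α/2} + z_β) / d)².
z_{α/2} + z_β = 1.645 + 1.282 = 2.927.
n = (2.927 / 0.50)² = 5.854² = 34.27.
Round up.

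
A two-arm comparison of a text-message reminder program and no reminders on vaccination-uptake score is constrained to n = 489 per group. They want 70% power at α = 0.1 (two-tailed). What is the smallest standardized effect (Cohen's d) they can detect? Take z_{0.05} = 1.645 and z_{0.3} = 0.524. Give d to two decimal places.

For two independent groups of n = 489 each: d_min = (z_{α/2} + z_β)·√(2/n).
z-sum = 1.645 + 0.524 = 2.169.
d_min = 2.169 × √(2/489) = 2.169 × 0.0640 = 0.139.

d_min ≈ 0.14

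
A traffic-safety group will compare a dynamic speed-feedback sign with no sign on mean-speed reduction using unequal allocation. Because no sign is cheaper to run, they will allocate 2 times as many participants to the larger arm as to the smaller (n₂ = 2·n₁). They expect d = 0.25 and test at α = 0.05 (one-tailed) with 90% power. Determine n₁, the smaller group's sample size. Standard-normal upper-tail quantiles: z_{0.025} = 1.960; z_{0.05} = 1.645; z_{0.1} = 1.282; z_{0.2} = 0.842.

With allocation ratio k = n₂/n₁ = 2, Var(x̄₁−x̄₂) = σ²(1/n₁ + 1/(k·n₁)) = σ²·(k+1)/(k·n₁).
So n₁ = (1 + 1/k)·((z_{α} + z_β)/d)² = 1.500 × (2.927/0.25)².
n₁ = 1.500 × 137.08 = 205.6.
Round up: n₁ = 206, giving n₂ = 2 × 206 = 412.

n₁ = 206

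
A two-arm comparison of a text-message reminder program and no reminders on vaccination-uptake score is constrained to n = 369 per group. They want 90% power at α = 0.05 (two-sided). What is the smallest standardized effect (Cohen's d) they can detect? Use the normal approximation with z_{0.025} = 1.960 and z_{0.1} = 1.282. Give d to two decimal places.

d_min ≈ 0.24

For two independent groups of n = 369 each: d_min = (z_{α/2} + z_β)·√(2/n).
z-sum = 1.960 + 1.282 = 3.242.
d_min = 3.242 × √(2/369) = 3.242 × 0.0736 = 0.239.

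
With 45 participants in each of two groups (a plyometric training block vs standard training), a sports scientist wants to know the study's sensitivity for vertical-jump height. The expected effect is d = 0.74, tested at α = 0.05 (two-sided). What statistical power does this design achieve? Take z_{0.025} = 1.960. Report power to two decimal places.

For two equal groups, power = Φ(d·√(n/2) − z_{α/2}).
d·√(n/2) = 0.74 × √(45/2) = 0.74 × 4.743 = 3.510.
z_β = 3.510 − 1.960 = 1.550.
Power = Φ(1.550) = 0.939.

power ≈ 0.94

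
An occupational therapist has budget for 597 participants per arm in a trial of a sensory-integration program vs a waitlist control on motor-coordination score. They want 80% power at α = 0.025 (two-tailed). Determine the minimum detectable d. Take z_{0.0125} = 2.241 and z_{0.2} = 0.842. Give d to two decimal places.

d_min ≈ 0.18

For two independent groups of n = 597 each: d_min = (z_{α/2} + z_β)·√(2/n).
z-sum = 2.241 + 0.842 = 3.083.
d_min = 3.083 × √(2/597) = 3.083 × 0.0579 = 0.178.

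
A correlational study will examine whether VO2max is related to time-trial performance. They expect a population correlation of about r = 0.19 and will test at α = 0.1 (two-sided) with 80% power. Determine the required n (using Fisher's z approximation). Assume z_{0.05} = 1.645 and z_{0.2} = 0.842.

Fisher's z: C = ½·ln((1+r)/(1−r)) = ½·ln(1.4691) = 0.1923.
n = ((z_{α/2} + z_β)/C)² + 3.
(1.645 + 0.842) / 0.1923 = 2.487 / 0.1923 = 12.933.
n = 12.933² + 3 = 167.26 + 3 = 170.3.
Round up.

n = 171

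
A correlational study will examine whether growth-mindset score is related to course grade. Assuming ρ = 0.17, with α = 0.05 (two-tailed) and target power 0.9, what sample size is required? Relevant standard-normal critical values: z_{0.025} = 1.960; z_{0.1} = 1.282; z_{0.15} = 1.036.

Fisher's z: C = ½·ln((1+r)/(1−r)) = ½·ln(1.4096) = 0.1717.
n = ((z_{α/2} + z_β)/C)² + 3.
(1.960 + 1.282) / 0.1717 = 3.242 / 0.1717 = 18.882.
n = 18.882² + 3 = 356.52 + 3 = 359.5.
Round up.

n = 360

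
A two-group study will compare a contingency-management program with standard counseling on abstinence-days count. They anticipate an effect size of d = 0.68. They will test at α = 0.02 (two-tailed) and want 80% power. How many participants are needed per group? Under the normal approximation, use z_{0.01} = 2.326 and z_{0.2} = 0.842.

For two independent groups with equal n: n = 2·((z_{α/2} + z_β) / d)².
z_{α/2} + z_β = 2.326 + 0.842 = 3.168.
n = 2 × (3.168 / 0.68)² = 2 × 4.659² = 2 × 21.70 = 43.4.
Round up to the next whole participant.

n = 44 per group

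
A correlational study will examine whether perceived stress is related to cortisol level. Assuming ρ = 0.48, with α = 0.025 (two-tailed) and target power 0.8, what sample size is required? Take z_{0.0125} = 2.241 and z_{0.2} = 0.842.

n = 38

Fisher's z: C = ½·ln((1+r)/(1−r)) = ½·ln(2.8462) = 0.5230.
n = ((z_{α/2} + z_β)/C)² + 3.
(2.241 + 0.842) / 0.5230 = 3.083 / 0.5230 = 5.895.
n = 5.895² + 3 = 34.75 + 3 = 37.7.
Round up.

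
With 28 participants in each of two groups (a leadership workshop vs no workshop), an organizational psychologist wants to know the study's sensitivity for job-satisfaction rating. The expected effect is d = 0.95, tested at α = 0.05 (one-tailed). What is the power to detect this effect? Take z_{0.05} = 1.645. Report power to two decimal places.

power ≈ 0.97

For two equal groups, power = Φ(d·√(n/2) − z_{α}).
d·√(n/2) = 0.95 × √(28/2) = 0.95 × 3.742 = 3.555.
z_β = 3.555 − 1.645 = 1.910.
Power = Φ(1.910) = 0.972.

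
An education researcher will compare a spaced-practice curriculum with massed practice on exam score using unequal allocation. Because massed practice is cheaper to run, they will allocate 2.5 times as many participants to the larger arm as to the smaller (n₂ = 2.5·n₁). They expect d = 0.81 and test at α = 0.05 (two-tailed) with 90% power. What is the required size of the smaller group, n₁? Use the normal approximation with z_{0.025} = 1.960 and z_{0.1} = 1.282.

n₁ = 23

With allocation ratio k = n₂/n₁ = 2.5, Var(x̄₁−x̄₂) = σ²(1/n₁ + 1/(k·n₁)) = σ²·(k+1)/(k·n₁).
So n₁ = (1 + 1/k)·((z_{α/2} + z_β)/d)² = 1.400 × (3.242/0.81)².
n₁ = 1.400 × 16.02 = 22.4.
Round up: n₁ = 23, giving n₂ = ⌈2.5 × 23⌉ = ⌈57.5⌉ = 58.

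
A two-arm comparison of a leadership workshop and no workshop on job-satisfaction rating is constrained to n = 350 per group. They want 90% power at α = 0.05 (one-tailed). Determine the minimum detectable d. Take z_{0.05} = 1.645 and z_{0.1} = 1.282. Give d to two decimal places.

For two independent groups of n = 350 each: d_min = (z_{α} + z_β)·√(2/n).
z-sum = 1.645 + 1.282 = 2.927.
d_min = 2.927 × √(2/350) = 2.927 × 0.0756 = 0.221.

d_min ≈ 0.22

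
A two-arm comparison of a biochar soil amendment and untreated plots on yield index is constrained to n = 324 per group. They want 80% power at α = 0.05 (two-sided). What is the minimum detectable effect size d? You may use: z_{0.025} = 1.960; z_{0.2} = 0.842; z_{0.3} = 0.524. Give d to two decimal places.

d_min ≈ 0.22

For two independent groups of n = 324 each: d_min = (z_{α/2} + z_β)·√(2/n).
z-sum = 1.960 + 0.842 = 2.802.
d_min = 2.802 × √(2/324) = 2.802 × 0.0786 = 0.220.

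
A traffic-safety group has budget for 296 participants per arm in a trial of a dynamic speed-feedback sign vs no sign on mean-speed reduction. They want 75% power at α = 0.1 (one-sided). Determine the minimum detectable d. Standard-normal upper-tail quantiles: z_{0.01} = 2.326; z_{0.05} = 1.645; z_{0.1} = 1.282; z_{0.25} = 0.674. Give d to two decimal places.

d_min ≈ 0.16

For two independent groups of n = 296 each: d_min = (z_{α} + z_β)·√(2/n).
z-sum = 1.282 + 0.674 = 1.956.
d_min = 1.956 × √(2/296) = 1.956 × 0.0822 = 0.161.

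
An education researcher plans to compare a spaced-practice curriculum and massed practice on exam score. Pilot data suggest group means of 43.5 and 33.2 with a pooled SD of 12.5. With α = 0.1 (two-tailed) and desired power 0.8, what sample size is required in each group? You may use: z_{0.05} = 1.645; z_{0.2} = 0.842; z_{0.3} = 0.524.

n = 19 per group

Cohen's d = |M₁ − M₂| / SD_pooled = |43.5 − 33.2| / 12.5 = 10.3 / 12.5 = 0.824.
For two independent groups with equal n: n = 2·((z_{α/2} + z_β) / d)².
z_{α/2} + z_β = 1.645 + 0.842 = 2.487.
n = 2 × (2.487 / 0.824)² = 2 × 3.018² = 2 × 9.11 = 18.2.
Round up to the next whole participant.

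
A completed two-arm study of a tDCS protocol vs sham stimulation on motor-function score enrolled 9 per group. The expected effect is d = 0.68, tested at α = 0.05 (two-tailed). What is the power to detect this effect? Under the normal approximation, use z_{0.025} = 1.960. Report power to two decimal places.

For two equal groups, power = Φ(d·√(n/2) − z_{α/2}).
d·√(n/2) = 0.68 × √(9/2) = 0.68 × 2.121 = 1.442.
z_β = 1.442 − 1.960 = -0.518.
Power = Φ(-0.518) = 0.302.

power ≈ 0.30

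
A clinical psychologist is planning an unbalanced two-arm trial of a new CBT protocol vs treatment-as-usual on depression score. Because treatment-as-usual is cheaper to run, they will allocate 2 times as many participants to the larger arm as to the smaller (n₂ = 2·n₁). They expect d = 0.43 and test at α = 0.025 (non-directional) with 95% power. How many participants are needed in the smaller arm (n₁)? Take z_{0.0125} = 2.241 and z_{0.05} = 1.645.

n₁ = 123

With allocation ratio k = n₂/n₁ = 2, Var(x̄₁−x̄₂) = σ²(1/n₁ + 1/(k·n₁)) = σ²·(k+1)/(k·n₁).
So n₁ = (1 + 1/k)·((z_{α/2} + z_β)/d)² = 1.500 × (3.886/0.43)².
n₁ = 1.500 × 81.67 = 122.5.
Round up: n₁ = 123, giving n₂ = 2 × 123 = 246.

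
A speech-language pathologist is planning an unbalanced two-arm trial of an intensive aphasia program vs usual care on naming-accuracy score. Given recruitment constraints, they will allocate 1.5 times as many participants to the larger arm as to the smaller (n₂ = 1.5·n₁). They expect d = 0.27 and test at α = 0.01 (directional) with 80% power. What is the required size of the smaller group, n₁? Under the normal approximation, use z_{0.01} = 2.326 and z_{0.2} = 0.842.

With allocation ratio k = n₂/n₁ = 1.5, Var(x̄₁−x̄₂) = σ²(1/n₁ + 1/(k·n₁)) = σ²·(k+1)/(k·n₁).
So n₁ = (1 + 1/k)·((z_{α} + z_β)/d)² = 1.667 × (3.168/0.27)².
n₁ = 1.667 × 137.67 = 229.5.
Round up: n₁ = 230, giving n₂ = 1.5 × 230 = 345.

n₁ = 230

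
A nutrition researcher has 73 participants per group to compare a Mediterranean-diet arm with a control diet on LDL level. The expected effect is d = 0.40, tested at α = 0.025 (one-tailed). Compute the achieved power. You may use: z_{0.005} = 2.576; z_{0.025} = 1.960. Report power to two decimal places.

power ≈ 0.68

For two equal groups, power = Φ(d·√(n/2) − z_{α}).
d·√(n/2) = 0.40 × √(73/2) = 0.40 × 6.042 = 2.417.
z_β = 2.417 − 1.960 = 0.457.
Power = Φ(0.457) = 0.676.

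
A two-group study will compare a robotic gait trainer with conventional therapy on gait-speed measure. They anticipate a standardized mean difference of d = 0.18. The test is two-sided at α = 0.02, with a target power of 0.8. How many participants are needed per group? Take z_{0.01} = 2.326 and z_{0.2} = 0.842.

n = 620 per group

For two independent groups with equal n: n = 2·((z_{α/2} + z_β) / d)².
z_{α/2} + z_β = 2.326 + 0.842 = 3.168.
n = 2 × (3.168 / 0.18)² = 2 × 17.600² = 2 × 309.76 = 619.5.
Round up to the next whole participant.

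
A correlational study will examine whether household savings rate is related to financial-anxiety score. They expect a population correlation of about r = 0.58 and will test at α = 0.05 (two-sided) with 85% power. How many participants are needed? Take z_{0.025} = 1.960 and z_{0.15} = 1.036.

Fisher's z: C = ½·ln((1+r)/(1−r)) = ½·ln(3.7619) = 0.6625.
n = ((z_{α/2} + z_β)/C)² + 3.
(1.960 + 1.036) / 0.6625 = 2.996 / 0.6625 = 4.522.
n = 4.522² + 3 = 20.45 + 3 = 23.5.
Round up.

n = 24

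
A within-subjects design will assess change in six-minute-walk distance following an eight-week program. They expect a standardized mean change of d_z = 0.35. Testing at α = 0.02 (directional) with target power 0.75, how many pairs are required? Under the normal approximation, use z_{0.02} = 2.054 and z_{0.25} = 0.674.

n = 61 pairs

For a paired (one-sample on differences) test: n = ((z_{α} + z_β) / d)².
z_{α} + z_β = 2.054 + 0.674 = 2.728.
n = (2.728 / 0.35)² = 7.794² = 60.75.
Round up.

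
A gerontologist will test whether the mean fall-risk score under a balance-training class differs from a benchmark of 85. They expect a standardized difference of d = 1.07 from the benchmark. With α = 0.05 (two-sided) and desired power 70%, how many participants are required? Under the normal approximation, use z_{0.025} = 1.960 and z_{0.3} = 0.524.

For a one-sample test: n = ((z_{α/2} + z_β) / d)².
z_{α/2} + z_β = 1.960 + 0.524 = 2.484.
n = (2.484 / 1.07)² = 2.321² = 5.39.
Round up.

n = 6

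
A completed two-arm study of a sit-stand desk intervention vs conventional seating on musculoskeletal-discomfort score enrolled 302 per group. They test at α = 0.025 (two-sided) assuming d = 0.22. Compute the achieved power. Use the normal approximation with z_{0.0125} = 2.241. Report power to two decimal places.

power ≈ 0.68

For two equal groups, power = Φ(d·√(n/2) − z_{α/2}).
d·√(n/2) = 0.22 × √(302/2) = 0.22 × 12.288 = 2.703.
z_β = 2.703 − 2.241 = 0.462.
Power = Φ(0.462) = 0.678.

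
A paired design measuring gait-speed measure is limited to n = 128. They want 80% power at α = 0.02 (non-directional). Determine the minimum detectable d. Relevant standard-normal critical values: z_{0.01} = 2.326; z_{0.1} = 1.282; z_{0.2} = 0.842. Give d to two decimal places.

d_min ≈ 0.28

For a single sample (or paired design) of n = 128: d_min = (z_{α/2} + z_β)/√n.
z-sum = 2.326 + 0.842 = 3.168.
d_min = 3.168 / √128 = 3.168 / 11.314 = 0.280.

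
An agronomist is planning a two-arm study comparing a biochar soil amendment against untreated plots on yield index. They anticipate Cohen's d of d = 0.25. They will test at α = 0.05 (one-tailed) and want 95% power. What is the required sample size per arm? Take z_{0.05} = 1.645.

n = 347 per group

For two independent groups with equal n: n = 2·((z_{α} + z_β) / d)².
z_{α} + z_β = 1.645 + 1.645 = 3.290.
n = 2 × (3.290 / 0.25)² = 2 × 13.160² = 2 × 173.19 = 346.4.
Round up to the next whole participant.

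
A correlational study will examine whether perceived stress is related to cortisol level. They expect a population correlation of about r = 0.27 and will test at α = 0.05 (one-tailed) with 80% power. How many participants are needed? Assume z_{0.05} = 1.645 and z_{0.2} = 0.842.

n = 84

Fisher's z: C = ½·ln((1+r)/(1−r)) = ½·ln(1.7397) = 0.2769.
n = ((z_{α} + z_β)/C)² + 3.
(1.645 + 0.842) / 0.2769 = 2.487 / 0.2769 = 8.982.
n = 8.982² + 3 = 80.67 + 3 = 83.7.
Round up.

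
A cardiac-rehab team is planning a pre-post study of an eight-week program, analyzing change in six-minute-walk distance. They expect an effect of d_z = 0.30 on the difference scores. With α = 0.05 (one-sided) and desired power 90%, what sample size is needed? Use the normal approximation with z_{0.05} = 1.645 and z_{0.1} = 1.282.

For a paired (one-sample on differences) test: n = ((z_{α} + z_β) / d)².
z_{α} + z_β = 1.645 + 1.282 = 2.927.
n = (2.927 / 0.30)² = 9.757² = 95.19.
Round up.

n = 96 pairs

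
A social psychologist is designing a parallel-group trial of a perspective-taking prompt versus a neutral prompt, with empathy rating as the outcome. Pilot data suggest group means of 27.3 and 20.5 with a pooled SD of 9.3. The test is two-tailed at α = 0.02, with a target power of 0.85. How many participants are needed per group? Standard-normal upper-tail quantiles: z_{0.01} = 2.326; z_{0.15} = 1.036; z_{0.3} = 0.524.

Cohen's d = |M₁ − M₂| / SD_pooled = |27.3 − 20.5| / 9.3 = 6.8 / 9.3 = 0.731.
For two independent groups with equal n: n = 2·((z_{α/2} + z_β) / d)².
z_{α/2} + z_β = 2.326 + 1.036 = 3.362.
n = 2 × (3.362 / 0.731)² = 2 × 4.599² = 2 × 21.15 = 42.3.
Round up to the next whole participant.

n = 43 per group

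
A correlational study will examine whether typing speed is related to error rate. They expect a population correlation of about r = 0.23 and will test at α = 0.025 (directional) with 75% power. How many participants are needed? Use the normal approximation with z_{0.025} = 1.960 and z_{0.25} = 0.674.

Fisher's z: C = ½·ln((1+r)/(1−r)) = ½·ln(1.5974) = 0.2342.
n = ((z_{α} + z_β)/C)² + 3.
(1.960 + 0.674) / 0.2342 = 2.634 / 0.2342 = 11.247.
n = 11.247² + 3 = 126.49 + 3 = 129.5.
Round up.

n = 130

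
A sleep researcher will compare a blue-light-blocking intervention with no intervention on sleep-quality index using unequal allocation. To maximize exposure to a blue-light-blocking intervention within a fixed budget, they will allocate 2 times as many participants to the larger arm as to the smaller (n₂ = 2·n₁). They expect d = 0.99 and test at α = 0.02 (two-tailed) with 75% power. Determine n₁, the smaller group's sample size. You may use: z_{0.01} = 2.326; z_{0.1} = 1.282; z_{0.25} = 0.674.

n₁ = 14

With allocation ratio k = n₂/n₁ = 2, Var(x̄₁−x̄₂) = σ²(1/n₁ + 1/(k·n₁)) = σ²·(k+1)/(k·n₁).
So n₁ = (1 + 1/k)·((z_{α/2} + z_β)/d)² = 1.500 × (3.000/0.99)².
n₁ = 1.500 × 9.18 = 13.8.
Round up: n₁ = 14, giving n₂ = 2 × 14 = 28.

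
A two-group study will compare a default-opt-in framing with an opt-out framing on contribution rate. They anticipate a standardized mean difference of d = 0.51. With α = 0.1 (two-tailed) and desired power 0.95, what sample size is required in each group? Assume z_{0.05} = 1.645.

n = 84 per group

For two independent groups with equal n: n = 2·((z_{α/2} + z_β) / d)².
z_{α/2} + z_β = 1.645 + 1.645 = 3.290.
n = 2 × (3.290 / 0.51)² = 2 × 6.451² = 2 × 41.62 = 83.2.
Round up to the next whole participant.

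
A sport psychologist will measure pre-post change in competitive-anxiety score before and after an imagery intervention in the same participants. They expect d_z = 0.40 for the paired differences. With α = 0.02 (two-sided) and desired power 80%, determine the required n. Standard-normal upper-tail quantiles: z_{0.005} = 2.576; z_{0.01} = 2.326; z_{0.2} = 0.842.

n = 63 pairs

For a paired (one-sample on differences) test: n = ((z_{α/2} + z_β) / d)².
z_{α/2} + z_β = 2.326 + 0.842 = 3.168.
n = (3.168 / 0.40)² = 7.920² = 62.73.
Round up.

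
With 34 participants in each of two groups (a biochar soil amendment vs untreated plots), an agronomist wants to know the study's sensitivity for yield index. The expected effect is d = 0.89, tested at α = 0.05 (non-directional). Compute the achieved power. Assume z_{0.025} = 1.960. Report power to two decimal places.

For two equal groups, power = Φ(d·√(n/2) − z_{α/2}).
d·√(n/2) = 0.89 × √(34/2) = 0.89 × 4.123 = 3.670.
z_β = 3.670 − 1.960 = 1.710.
Power = Φ(1.710) = 0.956.

power ≈ 0.96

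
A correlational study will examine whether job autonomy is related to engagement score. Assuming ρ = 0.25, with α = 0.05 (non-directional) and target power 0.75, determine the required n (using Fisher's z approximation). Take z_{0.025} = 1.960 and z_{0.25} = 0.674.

n = 110

Fisher's z: C = ½·ln((1+r)/(1−r)) = ½·ln(1.6667) = 0.2554.
n = ((z_{α/2} + z_β)/C)² + 3.
(1.960 + 0.674) / 0.2554 = 2.634 / 0.2554 = 10.313.
n = 10.313² + 3 = 106.36 + 3 = 109.4.
Round up.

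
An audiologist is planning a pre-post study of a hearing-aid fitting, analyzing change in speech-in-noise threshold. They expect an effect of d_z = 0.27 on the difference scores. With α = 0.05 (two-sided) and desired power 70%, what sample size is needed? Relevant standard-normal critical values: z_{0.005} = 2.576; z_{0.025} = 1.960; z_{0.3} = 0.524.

For a paired (one-sample on differences) test: n = ((z_{α/2} + z_β) / d)².
z_{α/2} + z_β = 1.960 + 0.524 = 2.484.
n = (2.484 / 0.27)² = 9.200² = 84.64.
Round up.

n = 85 pairs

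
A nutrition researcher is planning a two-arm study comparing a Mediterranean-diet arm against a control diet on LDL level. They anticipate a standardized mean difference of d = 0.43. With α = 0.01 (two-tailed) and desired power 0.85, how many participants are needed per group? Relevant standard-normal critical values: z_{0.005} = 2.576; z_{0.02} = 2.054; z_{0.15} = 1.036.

For two independent groups with equal n: n = 2·((z_{α/2} + z_β) / d)².
z_{α/2} + z_β = 2.576 + 1.036 = 3.612.
n = 2 × (3.612 / 0.43)² = 2 × 8.400² = 2 × 70.56 = 141.1.
Round up to the next whole participant.

n = 142 per group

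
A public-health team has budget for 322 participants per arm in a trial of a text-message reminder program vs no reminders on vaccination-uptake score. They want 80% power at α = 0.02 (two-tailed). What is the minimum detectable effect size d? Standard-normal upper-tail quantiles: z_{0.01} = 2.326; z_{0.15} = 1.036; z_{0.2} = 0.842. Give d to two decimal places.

For two independent groups of n = 322 each: d_min = (z_{α/2} + z_β)·√(2/n).
z-sum = 2.326 + 0.842 = 3.168.
d_min = 3.168 × √(2/322) = 3.168 × 0.0788 = 0.250.

d_min ≈ 0.25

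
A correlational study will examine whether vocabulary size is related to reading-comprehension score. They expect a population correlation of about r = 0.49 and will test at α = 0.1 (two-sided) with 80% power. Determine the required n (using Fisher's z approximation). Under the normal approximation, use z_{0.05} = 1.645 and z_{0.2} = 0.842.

Fisher's z: C = ½·ln((1+r)/(1−r)) = ½·ln(2.9216) = 0.5361.
n = ((z_{α/2} + z_β)/C)² + 3.
(1.645 + 0.842) / 0.5361 = 2.487 / 0.5361 = 4.639.
n = 4.639² + 3 = 21.52 + 3 = 24.5.
Round up.

n = 25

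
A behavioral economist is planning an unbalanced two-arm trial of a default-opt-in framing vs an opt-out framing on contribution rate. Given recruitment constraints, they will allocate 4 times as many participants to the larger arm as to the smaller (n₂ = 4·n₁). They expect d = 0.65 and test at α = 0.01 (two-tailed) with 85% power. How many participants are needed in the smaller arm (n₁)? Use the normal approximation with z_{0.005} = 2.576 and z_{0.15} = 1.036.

With allocation ratio k = n₂/n₁ = 4, Var(x̄₁−x̄₂) = σ²(1/n₁ + 1/(k·n₁)) = σ²·(k+1)/(k·n₁).
So n₁ = (1 + 1/k)·((z_{α/2} + z_β)/d)² = 1.250 × (3.612/0.65)².
n₁ = 1.250 × 30.88 = 38.6.
Round up: n₁ = 39, giving n₂ = 4 × 39 = 156.

n₁ = 39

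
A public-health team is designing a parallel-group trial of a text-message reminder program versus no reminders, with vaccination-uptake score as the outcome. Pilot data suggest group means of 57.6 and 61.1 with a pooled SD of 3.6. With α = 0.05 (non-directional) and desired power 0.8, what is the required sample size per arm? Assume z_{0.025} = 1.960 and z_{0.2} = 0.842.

Cohen's d = |M₁ − M₂| / SD_pooled = |57.6 − 61.1| / 3.6 = 3.5 / 3.6 = 0.972.
For two independent groups with equal n: n = 2·((z_{α/2} + z_β) / d)².
z_{α/2} + z_β = 1.960 + 0.842 = 2.802.
n = 2 × (2.802 / 0.972)² = 2 × 2.883² = 2 × 8.31 = 16.6.
Round up to the next whole participant.

n = 17 per group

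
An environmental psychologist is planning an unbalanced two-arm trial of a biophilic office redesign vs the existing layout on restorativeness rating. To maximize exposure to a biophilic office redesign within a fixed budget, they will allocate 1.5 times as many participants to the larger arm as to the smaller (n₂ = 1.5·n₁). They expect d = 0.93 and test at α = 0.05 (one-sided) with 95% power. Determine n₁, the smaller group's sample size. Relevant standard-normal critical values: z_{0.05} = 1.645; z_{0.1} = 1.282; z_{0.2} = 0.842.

With allocation ratio k = n₂/n₁ = 1.5, Var(x̄₁−x̄₂) = σ²(1/n₁ + 1/(k·n₁)) = σ²·(k+1)/(k·n₁).
So n₁ = (1 + 1/k)·((z_{α} + z_β)/d)² = 1.667 × (3.290/0.93)².
n₁ = 1.667 × 12.51 = 20.9.
Round up: n₁ = 21, giving n₂ = ⌈1.5 × 21⌉ = ⌈31.5⌉ = 32.

n₁ = 21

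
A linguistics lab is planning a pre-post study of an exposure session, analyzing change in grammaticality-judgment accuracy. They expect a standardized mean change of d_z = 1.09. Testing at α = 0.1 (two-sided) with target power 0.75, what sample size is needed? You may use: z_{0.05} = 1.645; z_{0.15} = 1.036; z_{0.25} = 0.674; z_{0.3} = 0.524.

n = 5 pairs

For a paired (one-sample on differences) test: n = ((z_{α/2} + z_β) / d)².
z_{α/2} + z_β = 1.645 + 0.674 = 2.319.
n = (2.319 / 1.09)² = 2.128² = 4.53.
Round up.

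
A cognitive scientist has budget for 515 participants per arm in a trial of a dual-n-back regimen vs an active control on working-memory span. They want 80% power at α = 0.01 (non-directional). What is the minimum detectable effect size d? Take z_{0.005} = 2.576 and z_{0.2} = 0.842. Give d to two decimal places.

d_min ≈ 0.21

For two independent groups of n = 515 each: d_min = (z_{α/2} + z_β)·√(2/n).
z-sum = 2.576 + 0.842 = 3.418.
d_min = 3.418 × √(2/515) = 3.418 × 0.0623 = 0.213.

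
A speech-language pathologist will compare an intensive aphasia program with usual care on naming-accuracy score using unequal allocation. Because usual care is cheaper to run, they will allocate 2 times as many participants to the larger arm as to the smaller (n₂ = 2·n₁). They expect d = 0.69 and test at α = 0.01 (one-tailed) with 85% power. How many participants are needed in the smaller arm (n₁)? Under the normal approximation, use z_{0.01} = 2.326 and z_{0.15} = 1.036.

n₁ = 36

With allocation ratio k = n₂/n₁ = 2, Var(x̄₁−x̄₂) = σ²(1/n₁ + 1/(k·n₁)) = σ²·(k+1)/(k·n₁).
So n₁ = (1 + 1/k)·((z_{α} + z_β)/d)² = 1.500 × (3.362/0.69)².
n₁ = 1.500 × 23.74 = 35.6.
Round up: n₁ = 36, giving n₂ = 2 × 36 = 72.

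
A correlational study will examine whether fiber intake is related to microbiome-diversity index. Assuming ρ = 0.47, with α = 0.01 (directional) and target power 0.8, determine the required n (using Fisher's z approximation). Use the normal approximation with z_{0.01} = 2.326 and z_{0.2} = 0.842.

Fisher's z: C = ½·ln((1+r)/(1−r)) = ½·ln(2.7736) = 0.5101.
n = ((z_{α} + z_β)/C)² + 3.
(2.326 + 0.842) / 0.5101 = 3.168 / 0.5101 = 6.211.
n = 6.211² + 3 = 38.57 + 3 = 41.6.
Round up.

n = 42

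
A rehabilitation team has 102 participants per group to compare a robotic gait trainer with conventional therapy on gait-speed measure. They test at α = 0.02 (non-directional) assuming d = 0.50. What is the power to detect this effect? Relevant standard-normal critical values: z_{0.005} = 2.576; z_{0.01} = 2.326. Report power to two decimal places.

power ≈ 0.89

For two equal groups, power = Φ(d·√(n/2) − z_{α/2}).
d·√(n/2) = 0.50 × √(102/2) = 0.50 × 7.141 = 3.571.
z_β = 3.571 − 2.326 = 1.245.
Power = Φ(1.245) = 0.893.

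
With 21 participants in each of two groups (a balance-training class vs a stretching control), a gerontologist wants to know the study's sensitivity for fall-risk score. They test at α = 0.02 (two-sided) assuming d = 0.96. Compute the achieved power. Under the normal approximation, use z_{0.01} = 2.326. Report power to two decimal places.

power ≈ 0.78

For two equal groups, power = Φ(d·√(n/2) − z_{α/2}).
d·√(n/2) = 0.96 × √(21/2) = 0.96 × 3.240 = 3.111.
z_β = 3.111 − 2.326 = 0.785.
Power = Φ(0.785) = 0.784.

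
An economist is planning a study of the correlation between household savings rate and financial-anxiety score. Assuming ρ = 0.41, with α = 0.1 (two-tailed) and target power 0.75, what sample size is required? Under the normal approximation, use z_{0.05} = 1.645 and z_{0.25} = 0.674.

n = 32

Fisher's z: C = ½·ln((1+r)/(1−r)) = ½·ln(2.3898) = 0.4356.
n = ((z_{α/2} + z_β)/C)² + 3.
(1.645 + 0.674) / 0.4356 = 2.319 / 0.4356 = 5.324.
n = 5.324² + 3 = 28.34 + 3 = 31.3.
Round up.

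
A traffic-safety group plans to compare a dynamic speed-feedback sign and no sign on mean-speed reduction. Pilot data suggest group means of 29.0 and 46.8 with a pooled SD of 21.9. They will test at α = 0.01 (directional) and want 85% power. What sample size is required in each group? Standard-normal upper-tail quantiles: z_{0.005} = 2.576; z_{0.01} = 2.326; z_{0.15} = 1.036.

n = 35 per group

Cohen's d = |M₁ − M₂| / SD_pooled = |29.0 − 46.8| / 21.9 = 17.8 / 21.9 = 0.813.
For two independent groups with equal n: n = 2·((z_{α} + z_β) / d)².
z_{α} + z_β = 2.326 + 1.036 = 3.362.
n = 2 × (3.362 / 0.813)² = 2 × 4.135² = 2 × 17.10 = 34.2.
Round up to the next whole participant.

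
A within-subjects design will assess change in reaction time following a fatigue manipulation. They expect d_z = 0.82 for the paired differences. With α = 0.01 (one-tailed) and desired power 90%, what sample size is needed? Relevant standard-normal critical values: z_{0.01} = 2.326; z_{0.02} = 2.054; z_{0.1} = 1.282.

For a paired (one-sample on differences) test: n = ((z_{α} + z_β) / d)².
z_{α} + z_β = 2.326 + 1.282 = 3.608.
n = (3.608 / 0.82)² = 4.400² = 19.36.
Round up.

n = 20 pairs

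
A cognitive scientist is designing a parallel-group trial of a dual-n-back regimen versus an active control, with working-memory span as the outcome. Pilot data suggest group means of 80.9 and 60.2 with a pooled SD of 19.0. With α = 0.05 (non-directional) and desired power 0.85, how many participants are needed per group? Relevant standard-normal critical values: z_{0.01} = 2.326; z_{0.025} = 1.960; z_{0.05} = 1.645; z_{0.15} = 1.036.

n = 16 per group

Cohen's d = |M₁ − M₂| / SD_pooled = |80.9 − 60.2| / 19.0 = 20.7 / 19.0 = 1.089.
For two independent groups with equal n: n = 2·((z_{α/2} + z_β) / d)².
z_{α/2} + z_β = 1.960 + 1.036 = 2.996.
n = 2 × (2.996 / 1.089)² = 2 × 2.751² = 2 × 7.57 = 15.1.
Round up to the next whole participant.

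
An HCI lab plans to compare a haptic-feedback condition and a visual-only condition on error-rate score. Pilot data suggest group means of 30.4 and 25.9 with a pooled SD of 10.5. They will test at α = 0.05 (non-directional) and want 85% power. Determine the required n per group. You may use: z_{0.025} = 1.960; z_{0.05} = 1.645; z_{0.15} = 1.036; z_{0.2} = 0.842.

n = 98 per group

Cohen's d = |M₁ − M₂| / SD_pooled = |30.4 − 25.9| / 10.5 = 4.5 / 10.5 = 0.429.
For two independent groups with equal n: n = 2·((z_{α/2} + z_β) / d)².
z_{α/2} + z_β = 1.960 + 1.036 = 2.996.
n = 2 × (2.996 / 0.429)² = 2 × 6.984² = 2 × 48.77 = 97.5.
Round up to the next whole participant.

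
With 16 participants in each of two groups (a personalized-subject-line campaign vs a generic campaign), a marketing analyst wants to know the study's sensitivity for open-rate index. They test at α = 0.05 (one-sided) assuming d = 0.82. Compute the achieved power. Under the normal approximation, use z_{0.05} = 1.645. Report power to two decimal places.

power ≈ 0.75

For two equal groups, power = Φ(d·√(n/2) − z_{α}).
d·√(n/2) = 0.82 × √(16/2) = 0.82 × 2.828 = 2.319.
z_β = 2.319 − 1.645 = 0.674.
Power = Φ(0.674) = 0.750.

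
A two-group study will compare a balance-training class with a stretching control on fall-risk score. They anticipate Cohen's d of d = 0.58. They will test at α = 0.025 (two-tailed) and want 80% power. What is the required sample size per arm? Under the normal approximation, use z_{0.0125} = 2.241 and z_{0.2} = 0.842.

n = 57 per group

For two independent groups with equal n: n = 2·((z_{α/2} + z_β) / d)².
z_{α/2} + z_β = 2.241 + 0.842 = 3.083.
n = 2 × (3.083 / 0.58)² = 2 × 5.316² = 2 × 28.25 = 56.5.
Round up to the next whole participant.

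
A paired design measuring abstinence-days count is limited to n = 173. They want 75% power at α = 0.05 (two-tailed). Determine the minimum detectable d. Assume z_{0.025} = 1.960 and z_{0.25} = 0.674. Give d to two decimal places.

d_min ≈ 0.20

For a single sample (or paired design) of n = 173: d_min = (z_{α/2} + z_β)/√n.
z-sum = 1.960 + 0.674 = 2.634.
d_min = 2.634 / √173 = 2.634 / 13.153 = 0.200.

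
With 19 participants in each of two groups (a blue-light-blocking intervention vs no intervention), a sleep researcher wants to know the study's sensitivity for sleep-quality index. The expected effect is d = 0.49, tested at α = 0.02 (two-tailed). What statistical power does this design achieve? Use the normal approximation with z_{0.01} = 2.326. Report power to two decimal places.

power ≈ 0.21

For two equal groups, power = Φ(d·√(n/2) − z_{α/2}).
d·√(n/2) = 0.49 × √(19/2) = 0.49 × 3.082 = 1.510.
z_β = 1.510 − 2.326 = -0.816.
Power = Φ(-0.816) = 0.207.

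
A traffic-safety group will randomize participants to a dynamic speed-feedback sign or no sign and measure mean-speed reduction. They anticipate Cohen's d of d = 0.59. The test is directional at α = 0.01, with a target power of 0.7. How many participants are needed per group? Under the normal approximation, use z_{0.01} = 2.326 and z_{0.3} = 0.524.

For two independent groups with equal n: n = 2·((z_{α} + z_β) / d)².
z_{α} + z_β = 2.326 + 0.524 = 2.850.
n = 2 × (2.850 / 0.59)² = 2 × 4.831² = 2 × 23.33 = 46.7.
Round up to the next whole participant.

n = 47 per group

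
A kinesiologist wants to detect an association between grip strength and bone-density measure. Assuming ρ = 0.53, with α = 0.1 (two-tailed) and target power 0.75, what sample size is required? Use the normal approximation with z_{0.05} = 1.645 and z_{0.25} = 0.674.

Fisher's z: C = ½·ln((1+r)/(1−r)) = ½·ln(3.2553) = 0.5901.
n = ((z_{α/2} + z_β)/C)² + 3.
(1.645 + 0.674) / 0.5901 = 2.319 / 0.5901 = 3.930.
n = 3.930² + 3 = 15.44 + 3 = 18.4.
Round up.

n = 19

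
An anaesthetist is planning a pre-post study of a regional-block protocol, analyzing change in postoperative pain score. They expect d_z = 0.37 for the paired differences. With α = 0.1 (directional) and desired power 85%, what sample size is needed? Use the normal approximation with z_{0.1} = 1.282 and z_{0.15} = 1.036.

n = 40 pairs

For a paired (one-sample on differences) test: n = ((z_{α} + z_β) / d)².
z_{α} + z_β = 1.282 + 1.036 = 2.318.
n = (2.318 / 0.37)² = 6.265² = 39.25.
Round up.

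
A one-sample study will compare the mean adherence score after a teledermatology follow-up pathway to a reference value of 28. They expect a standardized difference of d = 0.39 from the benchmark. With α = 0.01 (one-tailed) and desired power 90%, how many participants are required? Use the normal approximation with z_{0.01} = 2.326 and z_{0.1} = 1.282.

For a one-sample test: n = ((z_{α} + z_β) / d)².
z_{α} + z_β = 2.326 + 1.282 = 3.608.
n = (3.608 / 0.39)² = 9.251² = 85.59.
Round up.

n = 86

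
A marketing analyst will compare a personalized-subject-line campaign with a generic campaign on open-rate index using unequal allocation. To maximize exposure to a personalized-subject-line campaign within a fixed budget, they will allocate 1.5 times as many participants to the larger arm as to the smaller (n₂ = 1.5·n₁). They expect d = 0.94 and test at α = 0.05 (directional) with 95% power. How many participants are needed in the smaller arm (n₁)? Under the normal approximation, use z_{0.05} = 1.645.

With allocation ratio k = n₂/n₁ = 1.5, Var(x̄₁−x̄₂) = σ²(1/n₁ + 1/(k·n₁)) = σ²·(k+1)/(k·n₁).
So n₁ = (1 + 1/k)·((z_{α} + z_β)/d)² = 1.667 × (3.290/0.94)².
n₁ = 1.667 × 12.25 = 20.4.
Round up: n₁ = 21, giving n₂ = ⌈1.5 × 21⌉ = ⌈31.5⌉ = 32.

n₁ = 21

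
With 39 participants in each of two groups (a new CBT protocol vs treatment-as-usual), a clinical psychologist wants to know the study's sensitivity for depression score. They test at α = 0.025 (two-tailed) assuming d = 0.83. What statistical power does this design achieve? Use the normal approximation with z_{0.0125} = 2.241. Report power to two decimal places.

For two equal groups, power = Φ(d·√(n/2) − z_{α/2}).
d·√(n/2) = 0.83 × √(39/2) = 0.83 × 4.416 = 3.665.
z_β = 3.665 − 2.241 = 1.424.
Power = Φ(1.424) = 0.923.

power ≈ 0.92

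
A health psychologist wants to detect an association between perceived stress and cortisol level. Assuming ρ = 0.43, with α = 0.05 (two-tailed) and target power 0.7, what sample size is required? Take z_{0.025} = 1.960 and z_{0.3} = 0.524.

Fisher's z: C = ½·ln((1+r)/(1−r)) = ½·ln(2.5088) = 0.4599.
n = ((z_{α/2} + z_β)/C)² + 3.
(1.960 + 0.524) / 0.4599 = 2.484 / 0.4599 = 5.401.
n = 5.401² + 3 = 29.17 + 3 = 32.2.
Round up.

n = 33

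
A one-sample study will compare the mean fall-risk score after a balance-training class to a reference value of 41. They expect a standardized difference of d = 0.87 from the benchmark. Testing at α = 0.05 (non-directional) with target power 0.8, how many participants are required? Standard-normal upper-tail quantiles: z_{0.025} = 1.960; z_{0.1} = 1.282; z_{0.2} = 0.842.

n = 11

For a one-sample test: n = ((z_{α/2} + z_β) / d)².
z_{α/2} + z_β = 1.960 + 0.842 = 2.802.
n = (2.802 / 0.87)² = 3.221² = 10.37.
Round up.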